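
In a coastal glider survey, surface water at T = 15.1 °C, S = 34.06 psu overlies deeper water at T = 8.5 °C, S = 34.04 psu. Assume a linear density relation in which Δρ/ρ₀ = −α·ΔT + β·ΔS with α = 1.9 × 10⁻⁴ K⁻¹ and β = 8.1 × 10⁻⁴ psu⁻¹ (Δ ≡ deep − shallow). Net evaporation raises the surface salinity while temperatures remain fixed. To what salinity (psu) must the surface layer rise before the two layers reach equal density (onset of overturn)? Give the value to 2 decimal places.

35.59 psu

Neutral buoyancy requires −α(T_deep − T_surf) + β(S_deep − S_surf′) = 0.
S_surf′ = S_deep − (α/β)·ΔT = 34.04 − (1.9 × 10⁻⁴/8.1 × 10⁻⁴)·(-6.6) = 35.5881 psu.
Increase required: 35.5881 − 34.06 = 1.5281 psu.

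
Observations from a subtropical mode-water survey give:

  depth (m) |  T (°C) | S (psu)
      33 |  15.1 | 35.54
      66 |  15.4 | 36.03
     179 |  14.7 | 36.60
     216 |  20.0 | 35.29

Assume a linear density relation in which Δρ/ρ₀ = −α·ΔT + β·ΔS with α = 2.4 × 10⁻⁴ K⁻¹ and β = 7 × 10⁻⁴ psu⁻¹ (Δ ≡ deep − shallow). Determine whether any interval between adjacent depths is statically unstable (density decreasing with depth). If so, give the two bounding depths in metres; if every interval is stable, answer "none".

Evaluate Δρ/ρ₀ = −αΔT + βΔS across each adjacent pair:
  33–66 m: −αΔT+βΔS = −(2.4 × 10⁻⁴)(+0.3)+(7 × 10⁻⁴)(+0.49) = 2.7 × 10⁻⁴ → stable
  66–179 m: −αΔT+βΔS = −(2.4 × 10⁻⁴)(-0.7)+(7 × 10⁻⁴)(+0.57) = 5.7 × 10⁻⁴ → stable
  179–216 m: −αΔT+βΔS = −(2.4 × 10⁻⁴)(+5.3)+(7 × 10⁻⁴)(-1.31) = -2.2 × 10⁻³ → UNSTABLE
The 179–216 m interval has Δρ < 0: lighter water underlies denser water.

179–216 m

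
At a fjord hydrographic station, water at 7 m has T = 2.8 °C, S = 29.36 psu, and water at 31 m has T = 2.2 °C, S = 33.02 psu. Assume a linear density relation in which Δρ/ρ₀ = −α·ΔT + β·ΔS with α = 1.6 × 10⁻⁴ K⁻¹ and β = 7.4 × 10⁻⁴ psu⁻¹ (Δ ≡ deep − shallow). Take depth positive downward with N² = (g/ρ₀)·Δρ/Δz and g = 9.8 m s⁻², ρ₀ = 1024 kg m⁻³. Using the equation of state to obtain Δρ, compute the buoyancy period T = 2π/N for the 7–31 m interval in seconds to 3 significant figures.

186 s

ΔT = -0.6 K, ΔS = +3.66 psu (deep − shallow).
Δρ/ρ₀ = −αΔT + βΔS = 9.60 × 10⁻⁵ + 2.7084 × 10⁻³ = 2.8044 × 10⁻³, so Δρ ≈ 2.872 kg m⁻³.
N² = (g/ρ₀)·Δρ/Δz = g·(Δρ/ρ₀)/Δz = 9.8 × 2.8044 × 10⁻³ / 24 = 1.1451 × 10⁻³ s⁻².
N = √(1.1451 × 10⁻³) = 0.033839 rad s⁻¹ → T = 2π/N = 185.68 s ≈ 186 s.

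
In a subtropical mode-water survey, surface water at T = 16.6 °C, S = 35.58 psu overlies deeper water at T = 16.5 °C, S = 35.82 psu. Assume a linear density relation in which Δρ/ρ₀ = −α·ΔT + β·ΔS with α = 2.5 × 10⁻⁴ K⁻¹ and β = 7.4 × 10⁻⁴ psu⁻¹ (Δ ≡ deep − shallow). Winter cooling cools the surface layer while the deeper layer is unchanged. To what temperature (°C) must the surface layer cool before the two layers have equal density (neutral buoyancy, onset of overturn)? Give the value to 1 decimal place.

15.8 °C

Neutral buoyancy requires Δρ = 0, i.e. −α(T_deep − T_surf′) + β(S_deep − S_surf) = 0.
T_surf′ = T_deep − (β/α)·ΔS = 16.5 − (7.4 × 10⁻⁴/2.5 × 10⁻⁴)·(+0.24) = 15.790 °C.
Cooling required: 16.6 − (15.790) = 0.810 °C.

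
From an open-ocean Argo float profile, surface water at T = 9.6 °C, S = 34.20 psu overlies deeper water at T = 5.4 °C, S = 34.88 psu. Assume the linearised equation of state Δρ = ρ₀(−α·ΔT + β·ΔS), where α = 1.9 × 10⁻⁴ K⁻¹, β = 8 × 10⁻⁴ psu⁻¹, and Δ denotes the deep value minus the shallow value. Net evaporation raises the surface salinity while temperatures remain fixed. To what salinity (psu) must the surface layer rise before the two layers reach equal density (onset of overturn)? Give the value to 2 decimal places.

35.88 psu

Neutral buoyancy requires −α(T_deep − T_surf) + β(S_deep − S_surf′) = 0.
S_surf′ = S_deep − (α/β)·ΔT = 34.88 − (1.9 × 10⁻⁴/8 × 10⁻⁴)·(-4.2) = 35.8775 psu.
Increase required: 35.8775 − 34.20 = 1.6775 psu.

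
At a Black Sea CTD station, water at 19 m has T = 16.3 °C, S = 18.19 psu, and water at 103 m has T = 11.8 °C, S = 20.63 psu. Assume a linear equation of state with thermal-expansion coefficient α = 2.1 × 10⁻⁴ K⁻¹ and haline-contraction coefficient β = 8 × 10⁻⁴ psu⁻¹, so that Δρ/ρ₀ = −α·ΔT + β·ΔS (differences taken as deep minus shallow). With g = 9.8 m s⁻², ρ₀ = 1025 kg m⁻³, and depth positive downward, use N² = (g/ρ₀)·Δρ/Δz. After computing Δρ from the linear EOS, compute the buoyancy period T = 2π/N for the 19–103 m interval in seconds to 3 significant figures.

342 s

ΔT = -4.5 K, ΔS = +2.44 psu (deep − shallow).
Δρ/ρ₀ = −αΔT + βΔS = 9.45 × 10⁻⁴ + 1.952 × 10⁻³ = 2.897 × 10⁻³, so Δρ ≈ 2.969 kg m⁻³.
N² = (g/ρ₀)·Δρ/Δz = g·(Δρ/ρ₀)/Δz = 9.8 × 2.897 × 10⁻³ / 84 = 3.3798 × 10⁻⁴ s⁻².
N = √(3.3798 × 10⁻⁴) = 0.018384 rad s⁻¹ → T = 2π/N = 341.77 s ≈ 342 s.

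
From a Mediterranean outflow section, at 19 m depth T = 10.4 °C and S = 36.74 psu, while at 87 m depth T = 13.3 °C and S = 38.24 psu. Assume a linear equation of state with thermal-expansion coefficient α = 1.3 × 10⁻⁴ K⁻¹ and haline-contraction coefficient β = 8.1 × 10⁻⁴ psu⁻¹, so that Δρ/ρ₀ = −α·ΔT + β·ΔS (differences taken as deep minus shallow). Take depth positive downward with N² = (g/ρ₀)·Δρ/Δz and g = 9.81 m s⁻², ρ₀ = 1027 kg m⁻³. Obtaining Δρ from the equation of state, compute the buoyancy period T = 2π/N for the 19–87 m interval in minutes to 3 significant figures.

9.52 min

ΔT = +2.9 K, ΔS = +1.50 psu (deep − shallow).
Δρ/ρ₀ = −αΔT + βΔS = -3.77 × 10⁻⁴ + 1.215 × 10⁻³ = 8.38 × 10⁻⁴, so Δρ ≈ 0.8606 kg m⁻³.
N² = (g/ρ₀)·Δρ/Δz = g·(Δρ/ρ₀)/Δz = 9.81 × 8.38 × 10⁻⁴ / 68 = 1.2089 × 10⁻⁴ s⁻².
N = √(1.2089 × 10⁻⁴) = 0.010995 rad s⁻¹ → T = 2π/N = 571.46 s = 9.5243 min ≈ 9.52 min.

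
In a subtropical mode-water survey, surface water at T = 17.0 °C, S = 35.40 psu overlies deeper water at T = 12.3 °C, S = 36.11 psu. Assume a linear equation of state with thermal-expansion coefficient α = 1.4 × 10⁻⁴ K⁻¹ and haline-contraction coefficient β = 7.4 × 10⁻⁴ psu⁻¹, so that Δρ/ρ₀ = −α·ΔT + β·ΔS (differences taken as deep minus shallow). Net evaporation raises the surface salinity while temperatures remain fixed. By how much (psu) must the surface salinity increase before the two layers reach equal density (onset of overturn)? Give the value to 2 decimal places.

1.60 psu

Neutral buoyancy requires −α(T_deep − T_surf) + β(S_deep − S_surf′) = 0.
S_surf′ = S_deep − (α/β)·ΔT = 36.11 − (1.4 × 10⁻⁴/7.4 × 10⁻⁴)·(-4.7) = 36.9992 psu.
Increase required: 36.9992 − 35.40 = 1.5992 psu.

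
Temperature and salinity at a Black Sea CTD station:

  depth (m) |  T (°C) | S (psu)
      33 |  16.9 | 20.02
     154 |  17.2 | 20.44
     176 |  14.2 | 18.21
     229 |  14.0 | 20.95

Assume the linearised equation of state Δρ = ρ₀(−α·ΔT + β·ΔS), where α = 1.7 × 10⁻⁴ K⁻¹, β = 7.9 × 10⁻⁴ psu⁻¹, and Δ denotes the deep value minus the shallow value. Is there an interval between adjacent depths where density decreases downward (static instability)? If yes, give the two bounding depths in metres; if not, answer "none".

154–176 m

Evaluate Δρ/ρ₀ = −αΔT + βΔS across each adjacent pair:
  33–154 m: −αΔT+βΔS = −(1.7 × 10⁻⁴)(+0.3)+(7.9 × 10⁻⁴)(+0.42) = 2.8 × 10⁻⁴ → stable
  154–176 m: −αΔT+βΔS = −(1.7 × 10⁻⁴)(-3.0)+(7.9 × 10⁻⁴)(-2.23) = -1.3 × 10⁻³ → UNSTABLE
  176–229 m: −αΔT+βΔS = −(1.7 × 10⁻⁴)(-0.2)+(7.9 × 10⁻⁴)(+2.74) = 2.2 × 10⁻³ → stable
The 154–176 m interval has Δρ < 0: lighter water underlies denser water.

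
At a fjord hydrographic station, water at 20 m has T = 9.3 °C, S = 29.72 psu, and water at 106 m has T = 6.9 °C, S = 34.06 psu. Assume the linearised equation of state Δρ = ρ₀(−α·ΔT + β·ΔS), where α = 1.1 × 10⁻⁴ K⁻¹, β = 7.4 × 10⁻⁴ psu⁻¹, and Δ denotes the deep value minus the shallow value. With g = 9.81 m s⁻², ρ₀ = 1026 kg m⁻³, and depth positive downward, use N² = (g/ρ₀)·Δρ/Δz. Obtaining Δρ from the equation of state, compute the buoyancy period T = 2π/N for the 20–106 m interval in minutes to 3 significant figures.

5.26 min

ΔT = -2.4 K, ΔS = +4.34 psu (deep − shallow).
Δρ/ρ₀ = −αΔT + βΔS = 2.64 × 10⁻⁴ + 3.2116 × 10⁻³ = 3.4756 × 10⁻³, so Δρ ≈ 3.566 kg m⁻³.
N² = (g/ρ₀)·Δρ/Δz = g·(Δρ/ρ₀)/Δz = 9.81 × 3.4756 × 10⁻³ / 86 = 3.9646 × 10⁻⁴ s⁻².
N = √(3.9646 × 10⁻⁴) = 0.019911 rad s⁻¹ → T = 2π/N = 315.56 s = 5.2593 min ≈ 5.26 min.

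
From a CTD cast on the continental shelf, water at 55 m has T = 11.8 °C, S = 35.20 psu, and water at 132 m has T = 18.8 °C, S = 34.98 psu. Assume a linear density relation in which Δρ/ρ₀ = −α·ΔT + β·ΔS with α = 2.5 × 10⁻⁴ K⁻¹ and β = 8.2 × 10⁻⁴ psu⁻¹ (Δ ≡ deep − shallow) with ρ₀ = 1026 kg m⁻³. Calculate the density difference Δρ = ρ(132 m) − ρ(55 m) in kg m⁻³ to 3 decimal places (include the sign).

ΔT = +7.0 K, ΔS = -0.22 psu (deep − shallow).
Δρ/ρ₀ = −(2.5 × 10⁻⁴)(+7.0) + (8.2 × 10⁻⁴)(-0.22) = -1.9304 × 10⁻³.
Δρ = 1026 × (-1.9304 × 10⁻³) = -1.981 kg m⁻³.
Negative Δρ: lighter below, statically unstable.

-1.981 kg m⁻³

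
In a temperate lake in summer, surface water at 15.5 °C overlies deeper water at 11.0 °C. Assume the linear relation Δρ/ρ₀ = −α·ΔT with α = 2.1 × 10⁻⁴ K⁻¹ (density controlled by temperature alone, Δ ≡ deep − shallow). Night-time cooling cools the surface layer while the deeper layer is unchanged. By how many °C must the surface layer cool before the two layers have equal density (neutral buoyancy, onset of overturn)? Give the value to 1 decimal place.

With temperature the only control, equal density requires T_surf′ = T_deep.
T_surf′ = 11.0 °C.
Cooling required: 15.5 − 11.0 = 4.5 °C.

4.5 °C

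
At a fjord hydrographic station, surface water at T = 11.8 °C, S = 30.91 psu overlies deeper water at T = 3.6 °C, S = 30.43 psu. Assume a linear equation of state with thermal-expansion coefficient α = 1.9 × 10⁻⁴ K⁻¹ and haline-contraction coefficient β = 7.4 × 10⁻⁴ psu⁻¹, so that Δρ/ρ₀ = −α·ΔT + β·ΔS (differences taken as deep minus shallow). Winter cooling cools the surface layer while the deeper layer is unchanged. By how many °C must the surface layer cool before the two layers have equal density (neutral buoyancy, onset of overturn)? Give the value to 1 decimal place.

Neutral buoyancy requires Δρ = 0, i.e. −α(T_deep − T_surf′) + β(S_deep − S_surf) = 0.
T_surf′ = T_deep − (β/α)·ΔS = 3.6 − (7.4 × 10⁻⁴/1.9 × 10⁻⁴)·(-0.48) = 5.469 °C.
Cooling required: 11.8 − (5.469) = 6.331 °C.

6.3 °C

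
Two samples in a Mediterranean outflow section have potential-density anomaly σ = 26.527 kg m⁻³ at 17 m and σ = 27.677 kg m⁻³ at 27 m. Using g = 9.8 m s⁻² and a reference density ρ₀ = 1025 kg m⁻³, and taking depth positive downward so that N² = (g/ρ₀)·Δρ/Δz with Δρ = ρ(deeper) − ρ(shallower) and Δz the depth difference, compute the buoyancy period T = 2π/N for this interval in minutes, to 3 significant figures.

Δρ = 1027.677 − 1026.527 = 1.150 kg m⁻³ over Δz = 27 − 17 = 10 m.
N² = (9.8/1025) × (1.150/10) = 1.0995 × 10⁻³ s⁻².
N = √(1.0995 × 10⁻³) = 0.033159 rad s⁻¹, so T = 2π/N = 189.49 s = 3.1582 min ≈ 3.16 min.

3.16 min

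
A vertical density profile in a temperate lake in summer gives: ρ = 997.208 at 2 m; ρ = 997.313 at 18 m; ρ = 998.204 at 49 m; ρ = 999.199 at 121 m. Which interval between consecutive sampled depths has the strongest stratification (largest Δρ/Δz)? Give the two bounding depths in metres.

Compute the density gradient over each adjacent pair:
  2–18 m: Δρ/Δz = 0.105/16 = 6.6 × 10⁻³ kg m⁻⁴
  18–49 m: Δρ/Δz = 0.891/31 = 0.029 kg m⁻⁴
  49–121 m: Δρ/Δz = 0.995/72 = 0.014 kg m⁻⁴
The largest gradient is in the 18–49 m interval — the pycnocline.

18–49 m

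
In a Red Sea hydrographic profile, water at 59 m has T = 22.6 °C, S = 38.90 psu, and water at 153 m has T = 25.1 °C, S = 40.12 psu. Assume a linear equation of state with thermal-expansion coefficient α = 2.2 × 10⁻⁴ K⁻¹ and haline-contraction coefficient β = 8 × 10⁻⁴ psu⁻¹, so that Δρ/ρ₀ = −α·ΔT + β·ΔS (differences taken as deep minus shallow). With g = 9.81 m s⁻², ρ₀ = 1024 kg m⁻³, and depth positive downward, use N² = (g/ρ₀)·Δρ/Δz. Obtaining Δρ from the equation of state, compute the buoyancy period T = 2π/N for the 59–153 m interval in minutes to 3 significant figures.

ΔT = +2.5 K, ΔS = +1.22 psu (deep − shallow).
Δρ/ρ₀ = −αΔT + βΔS = -5.50 × 10⁻⁴ + 9.76 × 10⁻⁴ = 4.26 × 10⁻⁴, so Δρ ≈ 0.4362 kg m⁻³.
N² = (g/ρ₀)·Δρ/Δz = g·(Δρ/ρ₀)/Δz = 9.81 × 4.26 × 10⁻⁴ / 94 = 4.4458 × 10⁻⁵ s⁻².
N = √(4.4458 × 10⁻⁵) = 6.6677 × 10⁻³ rad s⁻¹ → T = 2π/N = 942.33 s = 15.706 min ≈ 15.7 min.

15.7 min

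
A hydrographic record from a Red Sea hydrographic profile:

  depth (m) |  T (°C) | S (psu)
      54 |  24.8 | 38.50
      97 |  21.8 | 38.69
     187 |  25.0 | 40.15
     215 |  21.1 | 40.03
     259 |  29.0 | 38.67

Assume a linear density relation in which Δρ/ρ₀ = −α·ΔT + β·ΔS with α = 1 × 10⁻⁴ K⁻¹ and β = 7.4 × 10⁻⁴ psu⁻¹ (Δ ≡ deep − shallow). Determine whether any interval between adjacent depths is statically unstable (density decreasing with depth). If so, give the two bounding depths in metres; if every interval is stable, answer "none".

215–259 m

Evaluate Δρ/ρ₀ = −αΔT + βΔS across each adjacent pair:
  54–97 m: −αΔT+βΔS = −(1 × 10⁻⁴)(-3.0)+(7.4 × 10⁻⁴)(+0.19) = 4.4 × 10⁻⁴ → stable
  97–187 m: −αΔT+βΔS = −(1 × 10⁻⁴)(+3.2)+(7.4 × 10⁻⁴)(+1.46) = 7.6 × 10⁻⁴ → stable
  187–215 m: −αΔT+βΔS = −(1 × 10⁻⁴)(-3.9)+(7.4 × 10⁻⁴)(-0.12) = 3.0 × 10⁻⁴ → stable
  215–259 m: −αΔT+βΔS = −(1 × 10⁻⁴)(+7.9)+(7.4 × 10⁻⁴)(-1.36) = -1.8 × 10⁻³ → UNSTABLE
The 215–259 m interval has Δρ < 0: lighter water underlies denser water.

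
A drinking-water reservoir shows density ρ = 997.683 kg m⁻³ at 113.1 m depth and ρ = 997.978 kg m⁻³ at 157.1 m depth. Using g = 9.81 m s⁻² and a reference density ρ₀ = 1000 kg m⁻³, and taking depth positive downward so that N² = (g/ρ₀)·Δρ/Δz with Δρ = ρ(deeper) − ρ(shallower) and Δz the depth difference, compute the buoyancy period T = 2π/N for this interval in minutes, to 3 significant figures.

12.9 min

Δρ = 997.978 − 997.683 = 0.295 kg m⁻³ over Δz = 157.1 − 113.1 = 44 m.
N² = (9.81/1000) × (0.295/44) = 6.5772 × 10⁻⁵ s⁻².
N = √(6.5772 × 10⁻⁵) = 8.1100 × 10⁻³ rad s⁻¹, so T = 2π/N = 774.75 s = 12.912 min ≈ 12.9 min.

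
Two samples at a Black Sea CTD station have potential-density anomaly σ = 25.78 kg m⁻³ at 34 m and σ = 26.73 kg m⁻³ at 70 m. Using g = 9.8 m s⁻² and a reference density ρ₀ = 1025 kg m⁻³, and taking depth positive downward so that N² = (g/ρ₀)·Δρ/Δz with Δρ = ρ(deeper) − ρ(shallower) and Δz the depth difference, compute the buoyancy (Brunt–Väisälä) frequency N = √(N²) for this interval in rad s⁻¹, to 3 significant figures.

Δρ = 1026.73 − 1025.78 = 0.95 kg m⁻³ over Δz = 70 − 34 = 36 m.
N² = (9.8/1025) × (0.95/36) = 2.5230 × 10⁻⁴ s⁻².
N = √(2.5230 × 10⁻⁴) = 0.015884 rad s⁻¹ ≈ 0.0159 rad s⁻¹.
N² > 0, so the interval is statically stable.

0.0159 rad s⁻¹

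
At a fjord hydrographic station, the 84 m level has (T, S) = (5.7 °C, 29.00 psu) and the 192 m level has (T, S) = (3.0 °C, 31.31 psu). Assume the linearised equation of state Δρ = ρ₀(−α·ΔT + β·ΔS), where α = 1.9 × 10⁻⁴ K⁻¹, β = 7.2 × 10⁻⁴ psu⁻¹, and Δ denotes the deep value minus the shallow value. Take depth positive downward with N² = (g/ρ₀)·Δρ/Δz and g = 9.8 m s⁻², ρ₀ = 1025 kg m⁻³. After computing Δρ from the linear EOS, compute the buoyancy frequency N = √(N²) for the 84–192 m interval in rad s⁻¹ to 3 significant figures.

0.0141 rad s⁻¹

ΔT = -2.7 K, ΔS = +2.31 psu (deep − shallow).
Δρ/ρ₀ = −αΔT + βΔS = 5.13 × 10⁻⁴ + 1.6632 × 10⁻³ = 2.1762 × 10⁻³, so Δρ ≈ 2.231 kg m⁻³.
N² = (g/ρ₀)·Δρ/Δz = g·(Δρ/ρ₀)/Δz = 9.8 × 2.1762 × 10⁻³ / 108 = 1.9747 × 10⁻⁴ s⁻².
N = √(1.9747 × 10⁻⁴) = 0.014052 rad s⁻¹ ≈ 0.0141 rad s⁻¹.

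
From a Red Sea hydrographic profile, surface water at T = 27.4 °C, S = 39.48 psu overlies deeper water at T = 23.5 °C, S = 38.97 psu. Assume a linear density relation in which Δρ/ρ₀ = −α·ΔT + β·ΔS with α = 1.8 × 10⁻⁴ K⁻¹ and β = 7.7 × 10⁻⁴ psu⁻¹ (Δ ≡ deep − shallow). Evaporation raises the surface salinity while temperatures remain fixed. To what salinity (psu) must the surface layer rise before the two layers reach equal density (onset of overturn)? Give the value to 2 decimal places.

Neutral buoyancy requires −α(T_deep − T_surf) + β(S_deep − S_surf′) = 0.
S_surf′ = S_deep − (α/β)·ΔT = 38.97 − (1.8 × 10⁻⁴/7.7 × 10⁻⁴)·(-3.9) = 39.8817 psu.
Increase required: 39.8817 − 39.48 = 0.4017 psu.

39.88 psu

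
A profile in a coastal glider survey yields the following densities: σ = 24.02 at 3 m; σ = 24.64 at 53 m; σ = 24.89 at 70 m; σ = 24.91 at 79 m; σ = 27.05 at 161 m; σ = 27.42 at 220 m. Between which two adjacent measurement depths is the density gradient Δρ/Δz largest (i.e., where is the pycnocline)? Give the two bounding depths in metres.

79–161 m

Compute the density gradient over each adjacent pair:
  3–53 m: Δρ/Δz = 0.62/50 = 0.012 kg m⁻⁴
  53–70 m: Δρ/Δz = 0.25/17 = 0.015 kg m⁻⁴
  70–79 m: Δρ/Δz = 0.02/9 = 2.2 × 10⁻³ kg m⁻⁴
  79–161 m: Δρ/Δz = 2.14/82 = 0.026 kg m⁻⁴
  161–220 m: Δρ/Δz = 0.37/59 = 6.3 × 10⁻³ kg m⁻⁴
The largest gradient is in the 79–161 m interval — the pycnocline.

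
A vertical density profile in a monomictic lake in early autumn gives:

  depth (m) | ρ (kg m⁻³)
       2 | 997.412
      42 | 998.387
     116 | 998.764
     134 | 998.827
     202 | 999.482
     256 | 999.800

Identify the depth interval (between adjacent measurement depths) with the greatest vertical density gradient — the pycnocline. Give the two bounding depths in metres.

2–42 m

Compute the density gradient over each adjacent pair:
  2–42 m: Δρ/Δz = 0.975/40 = 0.024 kg m⁻⁴
  42–116 m: Δρ/Δz = 0.377/74 = 5.1 × 10⁻³ kg m⁻⁴
  116–134 m: Δρ/Δz = 0.063/18 = 3.5 × 10⁻³ kg m⁻⁴
  134–202 m: Δρ/Δz = 0.655/68 = 9.6 × 10⁻³ kg m⁻⁴
  202–256 m: Δρ/Δz = 0.318/54 = 5.9 × 10⁻³ kg m⁻⁴
The largest gradient is in the 2–42 m interval — the pycnocline.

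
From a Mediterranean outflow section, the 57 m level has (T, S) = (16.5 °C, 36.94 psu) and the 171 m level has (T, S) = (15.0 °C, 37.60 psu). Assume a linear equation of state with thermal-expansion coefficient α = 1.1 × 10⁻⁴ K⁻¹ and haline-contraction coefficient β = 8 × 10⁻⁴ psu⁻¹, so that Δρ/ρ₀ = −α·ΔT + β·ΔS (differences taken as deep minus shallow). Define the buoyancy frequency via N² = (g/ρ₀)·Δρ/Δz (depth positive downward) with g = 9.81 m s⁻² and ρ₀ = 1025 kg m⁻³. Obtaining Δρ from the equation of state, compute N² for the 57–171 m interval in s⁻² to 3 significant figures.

5.96 × 10⁻⁵ s⁻²

ΔT = -1.5 K, ΔS = +0.66 psu (deep − shallow).
Δρ/ρ₀ = −αΔT + βΔS = 1.65 × 10⁻⁴ + 5.28 × 10⁻⁴ = 6.93 × 10⁻⁴, so Δρ ≈ 0.7103 kg m⁻³.
N² = (g/ρ₀)·Δρ/Δz = g·(Δρ/ρ₀)/Δz = 9.81 × 6.93 × 10⁻⁴ / 114 = 5.9634 × 10⁻⁵ s⁻² ≈ 5.96 × 10⁻⁵ s⁻².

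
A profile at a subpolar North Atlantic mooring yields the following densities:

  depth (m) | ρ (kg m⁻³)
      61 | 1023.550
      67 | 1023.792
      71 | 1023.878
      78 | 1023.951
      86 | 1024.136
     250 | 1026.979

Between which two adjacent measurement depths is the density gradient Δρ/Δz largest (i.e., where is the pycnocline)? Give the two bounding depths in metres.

61–67 m

Compute the density gradient over each adjacent pair:
  61–67 m: Δρ/Δz = 0.242/6 = 0.040 kg m⁻⁴
  67–71 m: Δρ/Δz = 0.086/4 = 0.021 kg m⁻⁴
  71–78 m: Δρ/Δz = 0.073/7 = 0.010 kg m⁻⁴
  78–86 m: Δρ/Δz = 0.185/8 = 0.023 kg m⁻⁴
  86–250 m: Δρ/Δz = 2.843/164 = 0.017 kg m⁻⁴
The largest gradient is in the 61–67 m interval — the pycnocline.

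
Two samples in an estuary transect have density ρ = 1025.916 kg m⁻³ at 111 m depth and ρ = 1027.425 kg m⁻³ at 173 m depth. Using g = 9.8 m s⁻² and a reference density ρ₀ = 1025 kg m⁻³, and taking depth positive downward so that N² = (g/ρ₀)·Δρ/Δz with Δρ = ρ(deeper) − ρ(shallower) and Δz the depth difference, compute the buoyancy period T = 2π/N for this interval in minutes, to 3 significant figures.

6.86 min

Δρ = 1027.425 − 1025.916 = 1.509 kg m⁻³ over Δz = 173 − 111 = 62 m.
N² = (9.8/1025) × (1.509/62) = 2.3270 × 10⁻⁴ s⁻².
N = √(2.3270 × 10⁻⁴) = 0.015255 rad s⁻¹, so T = 2π/N = 411.88 s = 6.8647 min ≈ 6.86 min.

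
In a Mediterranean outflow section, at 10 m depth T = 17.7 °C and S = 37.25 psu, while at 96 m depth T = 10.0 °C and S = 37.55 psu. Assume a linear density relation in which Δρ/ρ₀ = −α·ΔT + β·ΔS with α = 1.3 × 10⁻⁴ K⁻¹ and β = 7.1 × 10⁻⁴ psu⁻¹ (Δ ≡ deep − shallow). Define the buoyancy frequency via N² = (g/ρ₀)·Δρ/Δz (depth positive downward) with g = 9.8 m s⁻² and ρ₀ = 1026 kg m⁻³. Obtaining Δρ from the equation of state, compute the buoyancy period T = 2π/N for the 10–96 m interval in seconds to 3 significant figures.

534 s

ΔT = -7.7 K, ΔS = +0.30 psu (deep − shallow).
Δρ/ρ₀ = −αΔT + βΔS = 1.001 × 10⁻³ + 2.13 × 10⁻⁴ = 1.214 × 10⁻³, so Δρ ≈ 1.246 kg m⁻³.
N² = (g/ρ₀)·Δρ/Δz = g·(Δρ/ρ₀)/Δz = 9.8 × 1.214 × 10⁻³ / 86 = 1.3834 × 10⁻⁴ s⁻².
N = √(1.3834 × 10⁻⁴) = 0.011762 rad s⁻¹ → T = 2π/N = 534.19 s ≈ 534 s.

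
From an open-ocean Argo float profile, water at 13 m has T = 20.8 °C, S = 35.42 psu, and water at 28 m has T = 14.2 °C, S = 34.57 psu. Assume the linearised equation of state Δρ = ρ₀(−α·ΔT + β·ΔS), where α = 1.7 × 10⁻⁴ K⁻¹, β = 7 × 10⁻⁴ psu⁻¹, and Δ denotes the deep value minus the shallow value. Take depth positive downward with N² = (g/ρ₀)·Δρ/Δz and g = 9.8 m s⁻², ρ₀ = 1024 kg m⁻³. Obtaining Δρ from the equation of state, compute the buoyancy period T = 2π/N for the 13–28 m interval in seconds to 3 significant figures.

339 s

ΔT = -6.6 K, ΔS = -0.85 psu (deep − shallow).
Δρ/ρ₀ = −αΔT + βΔS = 1.122 × 10⁻³ − 5.95 × 10⁻⁴ = 5.27 × 10⁻⁴, so Δρ ≈ 0.5396 kg m⁻³.
N² = (g/ρ₀)·Δρ/Δz = g·(Δρ/ρ₀)/Δz = 9.8 × 5.27 × 10⁻⁴ / 15 = 3.4431 × 10⁻⁴ s⁻².
N = √(3.4431 × 10⁻⁴) = 0.018556 rad s⁻¹ → T = 2π/N = 338.61 s ≈ 339 s.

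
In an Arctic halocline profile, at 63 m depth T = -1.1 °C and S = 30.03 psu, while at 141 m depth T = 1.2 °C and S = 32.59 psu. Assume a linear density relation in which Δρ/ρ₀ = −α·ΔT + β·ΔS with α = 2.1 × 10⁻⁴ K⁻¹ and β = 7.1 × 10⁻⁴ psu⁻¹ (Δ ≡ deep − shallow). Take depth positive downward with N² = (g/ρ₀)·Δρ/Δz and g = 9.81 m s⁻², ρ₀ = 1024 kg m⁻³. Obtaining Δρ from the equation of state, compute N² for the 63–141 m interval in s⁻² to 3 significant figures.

ΔT = +2.3 K, ΔS = +2.56 psu (deep − shallow).
Δρ/ρ₀ = −αΔT + βΔS = -4.83 × 10⁻⁴ + 1.8176 × 10⁻³ = 1.3346 × 10⁻³, so Δρ ≈ 1.367 kg m⁻³.
N² = (g/ρ₀)·Δρ/Δz = g·(Δρ/ρ₀)/Δz = 9.81 × 1.3346 × 10⁻³ / 78 = 1.6785 × 10⁻⁴ s⁻² ≈ 1.68 × 10⁻⁴ s⁻².

1.68 × 10⁻⁴ s⁻²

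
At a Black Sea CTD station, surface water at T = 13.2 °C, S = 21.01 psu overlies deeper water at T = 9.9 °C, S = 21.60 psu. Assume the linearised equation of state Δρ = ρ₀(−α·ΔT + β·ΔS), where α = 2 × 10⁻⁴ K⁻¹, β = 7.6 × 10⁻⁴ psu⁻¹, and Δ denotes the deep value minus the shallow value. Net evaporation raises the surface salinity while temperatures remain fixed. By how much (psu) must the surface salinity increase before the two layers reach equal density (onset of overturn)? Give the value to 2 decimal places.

1.46 psu

Neutral buoyancy requires −α(T_deep − T_surf) + β(S_deep − S_surf′) = 0.
S_surf′ = S_deep − (α/β)·ΔT = 21.60 − (2 × 10⁻⁴/7.6 × 10⁻⁴)·(-3.3) = 22.4684 psu.
Increase required: 22.4684 − 21.01 = 1.4584 psu.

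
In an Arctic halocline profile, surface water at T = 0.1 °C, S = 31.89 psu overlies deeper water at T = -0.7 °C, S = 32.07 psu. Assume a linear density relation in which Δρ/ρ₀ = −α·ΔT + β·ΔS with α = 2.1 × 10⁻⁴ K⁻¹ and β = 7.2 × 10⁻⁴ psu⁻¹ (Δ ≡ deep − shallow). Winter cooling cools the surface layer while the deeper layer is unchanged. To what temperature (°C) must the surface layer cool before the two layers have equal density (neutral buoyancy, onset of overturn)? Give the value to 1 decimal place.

-1.3 °C

Neutral buoyancy requires Δρ = 0, i.e. −α(T_deep − T_surf′) + β(S_deep − S_surf) = 0.
T_surf′ = T_deep − (β/α)·ΔS = -0.7 − (7.2 × 10⁻⁴/2.1 × 10⁻⁴)·(+0.18) = -1.317 °C.
Cooling required: 0.1 − (-1.317) = 1.417 °C.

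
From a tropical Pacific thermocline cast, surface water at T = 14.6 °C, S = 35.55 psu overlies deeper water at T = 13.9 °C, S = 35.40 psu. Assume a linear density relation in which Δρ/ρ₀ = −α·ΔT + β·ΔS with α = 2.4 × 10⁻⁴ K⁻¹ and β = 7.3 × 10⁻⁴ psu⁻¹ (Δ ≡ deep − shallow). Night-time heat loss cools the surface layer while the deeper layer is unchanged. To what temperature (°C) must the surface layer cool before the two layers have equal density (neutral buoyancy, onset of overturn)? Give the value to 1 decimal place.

Neutral buoyancy requires Δρ = 0, i.e. −α(T_deep − T_surf′) + β(S_deep − S_surf) = 0.
T_surf′ = T_deep − (β/α)·ΔS = 13.9 − (7.3 × 10⁻⁴/2.4 × 10⁻⁴)·(-0.15) = 14.356 °C.
Cooling required: 14.6 − (14.356) = 0.244 °C.

14.4 °C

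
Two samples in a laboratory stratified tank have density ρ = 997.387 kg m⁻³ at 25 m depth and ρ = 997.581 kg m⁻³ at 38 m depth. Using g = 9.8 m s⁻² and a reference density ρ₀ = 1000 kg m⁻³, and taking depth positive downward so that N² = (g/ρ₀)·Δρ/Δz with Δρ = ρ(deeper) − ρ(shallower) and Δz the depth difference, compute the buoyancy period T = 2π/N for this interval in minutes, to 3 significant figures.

Δρ = 997.581 − 997.387 = 0.194 kg m⁻³ over Δz = 38 − 25 = 13 m.
N² = (9.8/1000) × (0.194/13) = 1.4625 × 10⁻⁴ s⁻².
N = √(1.4625 × 10⁻⁴) = 0.012093 rad s⁻¹, so T = 2π/N = 519.57 s = 8.6595 min ≈ 8.66 min.

8.66 min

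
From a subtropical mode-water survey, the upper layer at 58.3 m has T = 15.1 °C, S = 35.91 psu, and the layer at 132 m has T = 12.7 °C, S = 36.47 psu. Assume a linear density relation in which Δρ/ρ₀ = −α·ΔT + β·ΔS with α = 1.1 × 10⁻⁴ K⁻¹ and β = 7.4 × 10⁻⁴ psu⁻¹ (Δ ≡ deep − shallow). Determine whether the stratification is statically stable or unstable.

stable

ΔT = 12.7 − 15.1 = -2.4 K and ΔS = 36.47 − 35.91 = +0.56 psu (deep − shallow).
−αΔT = 2.64 × 10⁻⁴; βΔS = 4.144 × 10⁻⁴; sum Δρ/ρ₀ = 6.784 × 10⁻⁴.
Δρ/ρ₀ > 0, so Δρ > 0: deeper water is denser → statically stable.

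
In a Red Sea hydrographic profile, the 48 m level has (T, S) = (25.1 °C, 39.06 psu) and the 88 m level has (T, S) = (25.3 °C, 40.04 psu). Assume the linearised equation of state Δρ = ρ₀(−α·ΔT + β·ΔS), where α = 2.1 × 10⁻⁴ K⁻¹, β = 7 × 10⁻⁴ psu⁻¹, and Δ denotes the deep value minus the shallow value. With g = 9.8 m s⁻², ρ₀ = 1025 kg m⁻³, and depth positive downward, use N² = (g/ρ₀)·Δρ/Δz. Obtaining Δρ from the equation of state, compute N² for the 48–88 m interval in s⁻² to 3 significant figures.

ΔT = +0.2 K, ΔS = +0.98 psu (deep − shallow).
Δρ/ρ₀ = −αΔT + βΔS = -4.20 × 10⁻⁵ + 6.86 × 10⁻⁴ = 6.44 × 10⁻⁴, so Δρ ≈ 0.6601 kg m⁻³.
N² = (g/ρ₀)·Δρ/Δz = g·(Δρ/ρ₀)/Δz = 9.8 × 6.44 × 10⁻⁴ / 40 = 1.5778 × 10⁻⁴ s⁻² ≈ 1.58 × 10⁻⁴ s⁻².

1.58 × 10⁻⁴ s⁻²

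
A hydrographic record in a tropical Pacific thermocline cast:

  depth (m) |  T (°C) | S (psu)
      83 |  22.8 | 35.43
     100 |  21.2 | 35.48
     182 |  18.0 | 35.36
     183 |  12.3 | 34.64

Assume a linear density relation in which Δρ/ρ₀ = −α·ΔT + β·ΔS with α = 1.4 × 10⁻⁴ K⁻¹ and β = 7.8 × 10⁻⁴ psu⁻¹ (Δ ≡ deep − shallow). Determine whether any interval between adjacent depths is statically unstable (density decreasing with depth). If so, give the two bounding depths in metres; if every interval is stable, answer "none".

none

Evaluate Δρ/ρ₀ = −αΔT + βΔS across each adjacent pair:
  83–100 m: −αΔT+βΔS = −(1.4 × 10⁻⁴)(-1.6)+(7.8 × 10⁻⁴)(+0.05) = 2.6 × 10⁻⁴ → stable
  100–182 m: −αΔT+βΔS = −(1.4 × 10⁻⁴)(-3.2)+(7.8 × 10⁻⁴)(-0.12) = 3.5 × 10⁻⁴ → stable
  182–183 m: −αΔT+βΔS = −(1.4 × 10⁻⁴)(-5.7)+(7.8 × 10⁻⁴)(-0.72) = 2.4 × 10⁻⁴ → stable
Every interval has Δρ > 0: the column is stably stratified throughout.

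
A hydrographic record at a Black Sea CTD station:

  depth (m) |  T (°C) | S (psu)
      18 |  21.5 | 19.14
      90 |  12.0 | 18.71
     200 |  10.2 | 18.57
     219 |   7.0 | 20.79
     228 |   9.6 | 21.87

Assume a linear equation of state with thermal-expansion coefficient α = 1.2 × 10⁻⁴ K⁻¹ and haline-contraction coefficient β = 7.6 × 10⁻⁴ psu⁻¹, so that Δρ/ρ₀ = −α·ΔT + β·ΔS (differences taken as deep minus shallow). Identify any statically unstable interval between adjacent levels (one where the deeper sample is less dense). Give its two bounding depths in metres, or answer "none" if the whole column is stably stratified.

none

Evaluate Δρ/ρ₀ = −αΔT + βΔS across each adjacent pair:
  18–90 m: −αΔT+βΔS = −(1.2 × 10⁻⁴)(-9.5)+(7.6 × 10⁻⁴)(-0.43) = 8.1 × 10⁻⁴ → stable
  90–200 m: −αΔT+βΔS = −(1.2 × 10⁻⁴)(-1.8)+(7.6 × 10⁻⁴)(-0.14) = 1.1 × 10⁻⁴ → stable
  200–219 m: −αΔT+βΔS = −(1.2 × 10⁻⁴)(-3.2)+(7.6 × 10⁻⁴)(+2.22) = 2.1 × 10⁻³ → stable
  219–228 m: −αΔT+βΔS = −(1.2 × 10⁻⁴)(+2.6)+(7.6 × 10⁻⁴)(+1.08) = 5.1 × 10⁻⁴ → stable
Every interval has Δρ > 0: the column is stably stratified throughout.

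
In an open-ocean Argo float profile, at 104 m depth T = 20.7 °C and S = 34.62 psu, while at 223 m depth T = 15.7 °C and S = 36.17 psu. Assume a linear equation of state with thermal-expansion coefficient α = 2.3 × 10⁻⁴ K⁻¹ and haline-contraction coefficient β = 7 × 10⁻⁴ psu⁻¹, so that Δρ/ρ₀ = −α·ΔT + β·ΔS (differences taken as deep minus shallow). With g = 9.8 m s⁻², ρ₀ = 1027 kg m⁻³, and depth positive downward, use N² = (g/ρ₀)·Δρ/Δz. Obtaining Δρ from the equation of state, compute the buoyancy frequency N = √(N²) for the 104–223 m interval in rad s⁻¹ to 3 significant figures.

0.0136 rad s⁻¹

ΔT = -5.0 K, ΔS = +1.55 psu (deep − shallow).
Δρ/ρ₀ = −αΔT + βΔS = 1.15 × 10⁻³ + 1.085 × 10⁻³ = 2.235 × 10⁻³, so Δρ ≈ 2.295 kg m⁻³.
N² = (g/ρ₀)·Δρ/Δz = g·(Δρ/ρ₀)/Δz = 9.8 × 2.235 × 10⁻³ / 119 = 1.8406 × 10⁻⁴ s⁻².
N = √(1.8406 × 10⁻⁴) = 0.013567 rad s⁻¹ ≈ 0.0136 rad s⁻¹.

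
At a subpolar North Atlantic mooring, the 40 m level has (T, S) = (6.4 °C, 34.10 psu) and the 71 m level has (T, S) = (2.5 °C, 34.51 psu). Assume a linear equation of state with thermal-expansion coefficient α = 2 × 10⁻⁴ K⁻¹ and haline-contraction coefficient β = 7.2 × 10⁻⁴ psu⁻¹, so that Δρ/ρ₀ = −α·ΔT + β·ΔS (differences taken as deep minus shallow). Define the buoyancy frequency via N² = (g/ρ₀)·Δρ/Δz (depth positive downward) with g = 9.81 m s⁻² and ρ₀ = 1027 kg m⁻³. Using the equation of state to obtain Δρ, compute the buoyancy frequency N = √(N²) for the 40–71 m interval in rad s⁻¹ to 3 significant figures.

ΔT = -3.9 K, ΔS = +0.41 psu (deep − shallow).
Δρ/ρ₀ = −αΔT + βΔS = 7.80 × 10⁻⁴ + 2.952 × 10⁻⁴ = 1.0752 × 10⁻³, so Δρ ≈ 1.104 kg m⁻³.
N² = (g/ρ₀)·Δρ/Δz = g·(Δρ/ρ₀)/Δz = 9.81 × 1.0752 × 10⁻³ / 31 = 3.4025 × 10⁻⁴ s⁻².
N = √(3.4025 × 10⁻⁴) = 0.018446 rad s⁻¹ ≈ 0.0184 rad s⁻¹.

0.0184 rad s⁻¹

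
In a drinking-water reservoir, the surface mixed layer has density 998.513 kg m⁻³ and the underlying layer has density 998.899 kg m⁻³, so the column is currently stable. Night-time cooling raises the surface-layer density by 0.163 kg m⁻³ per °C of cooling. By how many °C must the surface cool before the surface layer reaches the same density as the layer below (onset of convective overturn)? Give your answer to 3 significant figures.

2.37 °C

Density deficit of the surface layer: 998.899 − 998.513 = 0.386 kg m⁻³.
Required change = 0.386 / 0.163 = 2.37 °C.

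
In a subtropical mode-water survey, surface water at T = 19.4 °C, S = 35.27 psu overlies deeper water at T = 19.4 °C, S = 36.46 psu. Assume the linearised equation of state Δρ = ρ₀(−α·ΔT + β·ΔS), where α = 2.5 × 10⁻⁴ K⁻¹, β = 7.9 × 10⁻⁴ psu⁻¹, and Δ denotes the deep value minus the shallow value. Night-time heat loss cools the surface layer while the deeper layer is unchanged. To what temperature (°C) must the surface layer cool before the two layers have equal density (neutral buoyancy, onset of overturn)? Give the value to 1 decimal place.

15.6 °C

Neutral buoyancy requires Δρ = 0, i.e. −α(T_deep − T_surf′) + β(S_deep − S_surf) = 0.
T_surf′ = T_deep − (β/α)·ΔS = 19.4 − (7.9 × 10⁻⁴/2.5 × 10⁻⁴)·(+1.19) = 15.640 °C.
Cooling required: 19.4 − (15.640) = 3.760 °C.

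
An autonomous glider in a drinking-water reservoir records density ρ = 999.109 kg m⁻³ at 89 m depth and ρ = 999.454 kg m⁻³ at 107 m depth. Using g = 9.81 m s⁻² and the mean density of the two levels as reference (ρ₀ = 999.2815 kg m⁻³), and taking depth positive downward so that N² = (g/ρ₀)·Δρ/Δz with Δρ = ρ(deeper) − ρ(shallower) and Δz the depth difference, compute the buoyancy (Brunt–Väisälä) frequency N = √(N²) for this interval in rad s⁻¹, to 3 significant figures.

Δρ = 999.454 − 999.109 = 0.345 kg m⁻³ over Δz = 107 − 89 = 18 m.
N² = (9.81/999.2815) × (0.345/18) = 1.8816 × 10⁻⁴ s⁻².
N = √(1.8816 × 10⁻⁴) = 0.013717 rad s⁻¹ ≈ 0.0137 rad s⁻¹.

0.0137 rad s⁻¹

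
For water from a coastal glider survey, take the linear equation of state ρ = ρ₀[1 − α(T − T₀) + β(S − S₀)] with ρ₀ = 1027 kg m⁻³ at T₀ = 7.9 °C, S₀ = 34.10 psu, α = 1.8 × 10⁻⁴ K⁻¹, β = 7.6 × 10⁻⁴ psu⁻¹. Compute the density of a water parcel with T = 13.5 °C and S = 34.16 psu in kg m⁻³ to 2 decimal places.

1026.01 kg m⁻³

T − T₀ = +5.6 K, S − S₀ = +0.06 psu.
Bracket = 1 − α·(+5.6) + β·(+0.06) = 1 + (-9.624 × 10⁻⁴) = 0.9990376.
ρ = 1027 × 0.9990376 = 1026.01 kg m⁻³.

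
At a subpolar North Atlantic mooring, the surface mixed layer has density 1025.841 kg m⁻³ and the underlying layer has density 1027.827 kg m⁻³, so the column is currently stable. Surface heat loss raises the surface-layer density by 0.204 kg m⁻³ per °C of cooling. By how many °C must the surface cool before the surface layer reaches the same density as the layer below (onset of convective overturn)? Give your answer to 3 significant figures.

Density deficit of the surface layer: 1027.827 − 1025.841 = 1.986 kg m⁻³.
Required change = 1.986 / 0.204 = 9.74 °C.

9.74 °C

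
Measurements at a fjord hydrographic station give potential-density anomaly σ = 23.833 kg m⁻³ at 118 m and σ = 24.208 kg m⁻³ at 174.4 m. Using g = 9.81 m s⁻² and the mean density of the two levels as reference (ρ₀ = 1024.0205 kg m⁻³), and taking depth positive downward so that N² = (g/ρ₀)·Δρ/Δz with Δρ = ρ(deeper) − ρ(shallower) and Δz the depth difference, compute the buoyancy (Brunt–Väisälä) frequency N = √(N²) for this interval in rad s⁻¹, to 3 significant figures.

7.98 × 10⁻³ rad s⁻¹

Δρ = 1024.208 − 1023.833 = 0.375 kg m⁻³ over Δz = 174.4 − 118 = 56.4 m.
N² = (9.81/1024.0205) × (0.375/56.4) = 6.3696 × 10⁻⁵ s⁻².
N = √(6.3696 × 10⁻⁵) = 7.9810 × 10⁻³ rad s⁻¹ ≈ 7.98 × 10⁻³ rad s⁻¹.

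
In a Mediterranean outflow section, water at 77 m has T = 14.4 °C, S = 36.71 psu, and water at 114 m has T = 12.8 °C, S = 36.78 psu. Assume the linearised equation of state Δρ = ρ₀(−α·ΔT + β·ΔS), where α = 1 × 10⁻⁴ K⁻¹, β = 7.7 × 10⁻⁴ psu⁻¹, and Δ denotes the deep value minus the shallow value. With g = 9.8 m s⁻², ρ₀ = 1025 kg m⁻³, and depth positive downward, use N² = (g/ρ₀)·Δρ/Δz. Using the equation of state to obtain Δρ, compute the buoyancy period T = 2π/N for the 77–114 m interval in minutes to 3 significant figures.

ΔT = -1.6 K, ΔS = +0.07 psu (deep − shallow).
Δρ/ρ₀ = −αΔT + βΔS = 1.60 × 10⁻⁴ + 5.39 × 10⁻⁵ = 2.139 × 10⁻⁴, so Δρ ≈ 0.2192 kg m⁻³.
N² = (g/ρ₀)·Δρ/Δz = g·(Δρ/ρ₀)/Δz = 9.8 × 2.139 × 10⁻⁴ / 37 = 5.6655 × 10⁻⁵ s⁻².
N = √(5.6655 × 10⁻⁵) = 7.5270 × 10⁻³ rad s⁻¹ → T = 2π/N = 834.75 s = 13.912 min ≈ 13.9 min.

13.9 min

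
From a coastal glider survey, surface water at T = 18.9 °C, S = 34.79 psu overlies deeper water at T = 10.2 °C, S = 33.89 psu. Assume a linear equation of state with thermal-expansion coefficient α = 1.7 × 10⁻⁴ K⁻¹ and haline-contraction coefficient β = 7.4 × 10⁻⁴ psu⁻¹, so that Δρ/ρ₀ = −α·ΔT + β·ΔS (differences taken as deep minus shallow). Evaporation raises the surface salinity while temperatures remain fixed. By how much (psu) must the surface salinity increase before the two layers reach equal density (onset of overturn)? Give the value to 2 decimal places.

Neutral buoyancy requires −α(T_deep − T_surf) + β(S_deep − S_surf′) = 0.
S_surf′ = S_deep − (α/β)·ΔT = 33.89 − (1.7 × 10⁻⁴/7.4 × 10⁻⁴)·(-8.7) = 35.8886 psu.
Increase required: 35.8886 − 34.79 = 1.0986 psu.

1.10 psu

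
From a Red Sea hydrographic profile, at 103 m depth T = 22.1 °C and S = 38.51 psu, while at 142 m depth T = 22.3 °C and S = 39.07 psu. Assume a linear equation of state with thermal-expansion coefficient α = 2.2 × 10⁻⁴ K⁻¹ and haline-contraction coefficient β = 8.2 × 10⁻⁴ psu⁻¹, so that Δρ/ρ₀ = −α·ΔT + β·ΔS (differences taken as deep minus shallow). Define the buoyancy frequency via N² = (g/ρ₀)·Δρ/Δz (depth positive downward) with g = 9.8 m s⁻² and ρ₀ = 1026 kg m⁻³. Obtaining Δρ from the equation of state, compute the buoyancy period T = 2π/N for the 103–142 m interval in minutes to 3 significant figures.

ΔT = +0.2 K, ΔS = +0.56 psu (deep − shallow).
Δρ/ρ₀ = −αΔT + βΔS = -4.40 × 10⁻⁵ + 4.592 × 10⁻⁴ = 4.152 × 10⁻⁴, so Δρ ≈ 0.4260 kg m⁻³.
N² = (g/ρ₀)·Δρ/Δz = g·(Δρ/ρ₀)/Δz = 9.8 × 4.152 × 10⁻⁴ / 39 = 1.0433 × 10⁻⁴ s⁻².
N = √(1.0433 × 10⁻⁴) = 0.010214 rad s⁻¹ → T = 2π/N = 615.15 s = 10.252 min ≈ 10.3 min.

10.3 min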